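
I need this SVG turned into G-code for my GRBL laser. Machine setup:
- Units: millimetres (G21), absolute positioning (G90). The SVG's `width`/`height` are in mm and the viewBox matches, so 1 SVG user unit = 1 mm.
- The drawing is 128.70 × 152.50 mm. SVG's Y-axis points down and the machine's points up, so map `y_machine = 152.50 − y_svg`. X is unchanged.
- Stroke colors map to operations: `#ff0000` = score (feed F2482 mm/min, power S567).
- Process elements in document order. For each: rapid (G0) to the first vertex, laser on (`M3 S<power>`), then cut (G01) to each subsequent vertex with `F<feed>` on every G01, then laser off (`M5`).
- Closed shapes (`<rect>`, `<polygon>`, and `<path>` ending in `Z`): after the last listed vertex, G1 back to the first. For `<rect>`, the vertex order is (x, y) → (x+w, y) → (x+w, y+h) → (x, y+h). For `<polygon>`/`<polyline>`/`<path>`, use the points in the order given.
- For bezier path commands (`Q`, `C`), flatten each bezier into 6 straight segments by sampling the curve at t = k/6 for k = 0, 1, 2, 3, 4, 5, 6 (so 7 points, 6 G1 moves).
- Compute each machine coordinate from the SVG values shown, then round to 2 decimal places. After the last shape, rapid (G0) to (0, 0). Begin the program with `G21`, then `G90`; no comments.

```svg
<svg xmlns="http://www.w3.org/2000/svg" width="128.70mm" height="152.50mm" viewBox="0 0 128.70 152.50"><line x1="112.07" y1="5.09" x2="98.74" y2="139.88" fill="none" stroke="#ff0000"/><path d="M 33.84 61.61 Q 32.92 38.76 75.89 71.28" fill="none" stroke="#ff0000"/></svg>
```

1 u = 1 mm; y_m = 152.50 − y.

[1] `<line>` line segment, #ff0000→score S567 F2482: (112.07,147.41) → (98.74,12.62)

[2] `<path>` quadratic bezier, #ff0000→score S567 F2482: (33.84,90.89) → (34.75,96.97) → (38.10,99.97) → (43.89,99.90) → (52.12,96.75) → (62.79,90.52) → (75.89,81.22)

G21
G90
G0 X112.07 Y147.41
M3 S567
G01 X98.74 Y12.62 F2482
M5
G0 X33.84 Y90.89
M3 S567
G01 X34.75 Y96.97 F2482
G01 X38.10 Y99.97 F2482
G01 X43.89 Y99.90 F2482
G01 X52.12 Y96.75 F2482
G01 X62.79 Y90.52 F2482
G01 X75.89 Y81.22 F2482
M5
G0 X0.00 Y0.00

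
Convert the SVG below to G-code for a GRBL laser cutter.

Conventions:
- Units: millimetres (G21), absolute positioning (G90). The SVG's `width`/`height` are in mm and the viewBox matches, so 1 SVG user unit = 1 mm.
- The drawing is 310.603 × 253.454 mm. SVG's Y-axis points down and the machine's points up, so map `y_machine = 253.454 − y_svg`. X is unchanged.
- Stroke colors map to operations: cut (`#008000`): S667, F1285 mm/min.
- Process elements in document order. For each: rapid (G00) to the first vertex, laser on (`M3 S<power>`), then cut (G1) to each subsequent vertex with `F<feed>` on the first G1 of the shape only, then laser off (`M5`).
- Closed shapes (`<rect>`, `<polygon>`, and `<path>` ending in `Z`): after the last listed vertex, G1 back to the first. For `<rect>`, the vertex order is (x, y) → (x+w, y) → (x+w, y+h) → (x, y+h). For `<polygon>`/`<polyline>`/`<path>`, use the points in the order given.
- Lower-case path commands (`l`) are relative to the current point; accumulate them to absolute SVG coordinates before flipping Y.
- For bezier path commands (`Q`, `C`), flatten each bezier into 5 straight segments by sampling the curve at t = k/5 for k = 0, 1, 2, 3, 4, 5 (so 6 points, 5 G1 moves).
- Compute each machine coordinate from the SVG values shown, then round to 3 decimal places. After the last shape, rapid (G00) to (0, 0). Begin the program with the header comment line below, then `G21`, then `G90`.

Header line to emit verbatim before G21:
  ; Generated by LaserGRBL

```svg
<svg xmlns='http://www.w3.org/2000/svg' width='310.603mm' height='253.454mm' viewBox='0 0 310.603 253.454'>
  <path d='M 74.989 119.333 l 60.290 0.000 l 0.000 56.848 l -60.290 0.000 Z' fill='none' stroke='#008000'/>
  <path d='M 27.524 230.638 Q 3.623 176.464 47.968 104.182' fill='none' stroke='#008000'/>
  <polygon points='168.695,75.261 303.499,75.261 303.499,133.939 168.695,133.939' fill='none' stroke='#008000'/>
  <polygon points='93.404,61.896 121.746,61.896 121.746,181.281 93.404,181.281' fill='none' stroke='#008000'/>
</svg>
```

Since the viewBox matches the mm dimensions, user units are millimetres directly. The only transform is the Y-flip y_m = 253.454 − y_svg.

Shape 1 is a rectangle drawn with `<path>`. Its stroke #008000 means cut at S667, F1285. After flipping Y the toolpath is (74.989,134.121) → (135.279,134.121) → (135.279,77.273) → (74.989,77.273) → (74.989,134.121), returning to the start.

Shape 2 is a quadratic bezier drawn with `<path>`. Its stroke #008000 means cut at S667, F1285. After flipping Y the toolpath is (27.524,22.816) → (20.693,45.210) → (19.323,69.052) → (23.411,94.344) → (32.960,121.084) → (47.968,149.272).

Shape 3 is a rectangle drawn with `<polygon>`. Its stroke #008000 means cut at S667, F1285. After flipping Y the toolpath is (168.695,178.193) → (303.499,178.193) → (303.499,119.515) → (168.695,119.515) → (168.695,178.193), returning to the start.

Shape 4 is a rectangle drawn with `<polygon>`. Its stroke #008000 means cut at S667, F1285. After flipping Y the toolpath is (93.404,191.558) → (121.746,191.558) → (121.746,72.173) → (93.404,72.173) → (93.404,191.558), returning to the start.

; Generated by LaserGRBL
G21
G90
G00 X74.989 Y134.121
M3 S667
G1 X135.279 Y134.121 F1285
G1 X135.279 Y77.273
G1 X74.989 Y77.273
G1 X74.989 Y134.121
M5
G00 X27.524 Y22.816
M3 S667
G1 X20.693 Y45.210 F1285
G1 X19.323 Y69.052
G1 X23.411 Y94.344
G1 X32.960 Y121.084
G1 X47.968 Y149.272
M5
G00 X168.695 Y178.193
M3 S667
G1 X303.499 Y178.193 F1285
G1 X303.499 Y119.515
G1 X168.695 Y119.515
G1 X168.695 Y178.193
M5
G00 X93.404 Y191.558
M3 S667
G1 X121.746 Y191.558 F1285
G1 X121.746 Y72.173
G1 X93.404 Y72.173
G1 X93.404 Y191.558
M5
G00 X0.000 Y0.000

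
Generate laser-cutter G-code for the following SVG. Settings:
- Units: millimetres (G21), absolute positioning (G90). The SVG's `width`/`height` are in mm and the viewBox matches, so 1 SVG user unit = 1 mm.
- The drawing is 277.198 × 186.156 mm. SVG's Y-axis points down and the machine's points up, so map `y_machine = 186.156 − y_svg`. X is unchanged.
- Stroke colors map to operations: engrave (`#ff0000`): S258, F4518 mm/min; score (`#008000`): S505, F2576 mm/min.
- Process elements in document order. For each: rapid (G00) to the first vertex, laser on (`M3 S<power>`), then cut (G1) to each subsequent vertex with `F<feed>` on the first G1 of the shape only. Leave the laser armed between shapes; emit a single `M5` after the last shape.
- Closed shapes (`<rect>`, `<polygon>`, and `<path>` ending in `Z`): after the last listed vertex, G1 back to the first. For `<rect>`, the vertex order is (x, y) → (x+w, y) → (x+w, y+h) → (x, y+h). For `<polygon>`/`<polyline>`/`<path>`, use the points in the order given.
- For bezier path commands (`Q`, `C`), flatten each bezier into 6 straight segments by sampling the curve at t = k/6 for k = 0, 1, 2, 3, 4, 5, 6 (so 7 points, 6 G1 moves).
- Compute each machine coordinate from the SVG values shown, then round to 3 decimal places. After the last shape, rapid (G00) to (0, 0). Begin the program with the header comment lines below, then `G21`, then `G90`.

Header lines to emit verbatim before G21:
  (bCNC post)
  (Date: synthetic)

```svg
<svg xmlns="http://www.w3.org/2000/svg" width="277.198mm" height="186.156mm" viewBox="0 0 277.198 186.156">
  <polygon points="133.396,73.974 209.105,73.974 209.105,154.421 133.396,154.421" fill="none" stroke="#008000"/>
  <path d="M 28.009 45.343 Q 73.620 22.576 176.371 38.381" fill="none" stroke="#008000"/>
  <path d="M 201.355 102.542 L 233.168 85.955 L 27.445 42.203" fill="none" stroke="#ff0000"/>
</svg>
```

(bCNC post)
(Date: synthetic)
G21
G90
G00 X133.396 Y112.182
M3 S505
G1 X209.105 Y112.182 F2576
G1 X209.105 Y31.735
G1 X133.396 Y31.735
G1 X133.396 Y112.182
G00 X28.009 Y140.813
M3 S505
G1 X44.800 Y147.331 F2576
G1 X64.765 Y151.705
G1 X87.905 Y153.937
G1 X114.219 Y154.026
G1 X143.708 Y151.972
G1 X176.371 Y147.775
G00 X201.355 Y83.614
M3 S258
G1 X233.168 Y100.201 F4518
G1 X27.445 Y143.953
M5
G00 X0.000 Y0.000

Since the viewBox matches the mm dimensions, user units are millimetres directly. The only transform is the Y-flip y_m = 186.156 − y_svg.

Shape 1 is a rectangle drawn with `<polygon>`. Its stroke #008000 means score at S505, F2576. After flipping Y the toolpath is (133.396,112.182) → (209.105,112.182) → (209.105,31.735) → (133.396,31.735) → (133.396,112.182), returning to the start.

Shape 2 is a quadratic bezier drawn with `<path>`. Its stroke #008000 means score at S505, F2576. After flipping Y the toolpath is (28.009,140.813) → (44.800,147.331) → (64.765,151.705) → (87.905,153.937) → (114.219,154.026) → (143.708,151.972) → (176.371,147.775).

Shape 3 is a open polyline drawn with `<path>`. Its stroke #ff0000 means engrave at S258, F4518. After flipping Y the toolpath is (201.355,83.614) → (233.168,100.201) → (27.445,143.953).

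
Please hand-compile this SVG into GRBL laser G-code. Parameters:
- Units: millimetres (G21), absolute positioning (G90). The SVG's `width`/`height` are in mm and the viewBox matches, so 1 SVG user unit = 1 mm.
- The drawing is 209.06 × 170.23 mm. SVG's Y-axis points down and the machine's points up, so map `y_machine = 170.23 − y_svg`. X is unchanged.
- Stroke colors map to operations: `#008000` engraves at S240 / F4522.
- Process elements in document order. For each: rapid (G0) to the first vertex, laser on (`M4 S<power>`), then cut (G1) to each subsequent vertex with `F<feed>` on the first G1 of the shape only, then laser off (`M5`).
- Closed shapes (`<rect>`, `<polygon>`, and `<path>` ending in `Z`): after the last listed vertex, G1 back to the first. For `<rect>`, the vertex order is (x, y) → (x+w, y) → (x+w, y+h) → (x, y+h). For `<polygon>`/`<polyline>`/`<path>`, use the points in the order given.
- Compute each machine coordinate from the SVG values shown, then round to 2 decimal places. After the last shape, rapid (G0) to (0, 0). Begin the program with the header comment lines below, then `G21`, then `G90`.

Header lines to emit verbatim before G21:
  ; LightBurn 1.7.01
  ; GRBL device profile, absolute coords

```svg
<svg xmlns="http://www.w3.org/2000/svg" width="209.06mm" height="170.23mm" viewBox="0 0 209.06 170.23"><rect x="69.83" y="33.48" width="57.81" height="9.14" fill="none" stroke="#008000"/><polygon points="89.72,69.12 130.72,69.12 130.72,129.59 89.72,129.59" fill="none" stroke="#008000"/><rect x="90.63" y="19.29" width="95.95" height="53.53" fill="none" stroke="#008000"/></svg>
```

; LightBurn 1.7.01
; GRBL device profile, absolute coords
G21
G90
G0 X69.83 Y136.75
M4 S240
G1 X127.64 Y136.75 F4522
G1 X127.64 Y127.61
G1 X69.83 Y127.61
G1 X69.83 Y136.75
M5
G0 X89.72 Y101.11
M4 S240
G1 X130.72 Y101.11 F4522
G1 X130.72 Y40.64
G1 X89.72 Y40.64
G1 X89.72 Y101.11
M5
G0 X90.63 Y150.94
M4 S240
G1 X186.58 Y150.94 F4522
G1 X186.58 Y97.41
G1 X90.63 Y97.41
G1 X90.63 Y150.94
M5
G0 X0.00 Y0.00

viewBox `0 0 209.06 170.23` with mm width/height → 1 unit = 1 mm. Flip: y_m = 170.23 − y_svg.

**Shape 1** — `<rect>` rectangle, stroke `#008000` → engrave (S240, F4522). Machine vertices: (69.83,136.75) → (127.64,136.75) → (127.64,127.61) → (69.83,127.61) → (69.83,136.75). Closed: final G1 returns to the first vertex.

**Shape 2** — `<polygon>` rectangle, stroke `#008000` → engrave (S240, F4522). Machine vertices: (89.72,101.11) → (130.72,101.11) → (130.72,40.64) → (89.72,40.64) → (89.72,101.11). Closed: final G1 returns to the first vertex.

**Shape 3** — `<rect>` rectangle, stroke `#008000` → engrave (S240, F4522). Machine vertices: (90.63,150.94) → (186.58,150.94) → (186.58,97.41) → (90.63,97.41) → (90.63,150.94). Closed: final G1 returns to the first vertex.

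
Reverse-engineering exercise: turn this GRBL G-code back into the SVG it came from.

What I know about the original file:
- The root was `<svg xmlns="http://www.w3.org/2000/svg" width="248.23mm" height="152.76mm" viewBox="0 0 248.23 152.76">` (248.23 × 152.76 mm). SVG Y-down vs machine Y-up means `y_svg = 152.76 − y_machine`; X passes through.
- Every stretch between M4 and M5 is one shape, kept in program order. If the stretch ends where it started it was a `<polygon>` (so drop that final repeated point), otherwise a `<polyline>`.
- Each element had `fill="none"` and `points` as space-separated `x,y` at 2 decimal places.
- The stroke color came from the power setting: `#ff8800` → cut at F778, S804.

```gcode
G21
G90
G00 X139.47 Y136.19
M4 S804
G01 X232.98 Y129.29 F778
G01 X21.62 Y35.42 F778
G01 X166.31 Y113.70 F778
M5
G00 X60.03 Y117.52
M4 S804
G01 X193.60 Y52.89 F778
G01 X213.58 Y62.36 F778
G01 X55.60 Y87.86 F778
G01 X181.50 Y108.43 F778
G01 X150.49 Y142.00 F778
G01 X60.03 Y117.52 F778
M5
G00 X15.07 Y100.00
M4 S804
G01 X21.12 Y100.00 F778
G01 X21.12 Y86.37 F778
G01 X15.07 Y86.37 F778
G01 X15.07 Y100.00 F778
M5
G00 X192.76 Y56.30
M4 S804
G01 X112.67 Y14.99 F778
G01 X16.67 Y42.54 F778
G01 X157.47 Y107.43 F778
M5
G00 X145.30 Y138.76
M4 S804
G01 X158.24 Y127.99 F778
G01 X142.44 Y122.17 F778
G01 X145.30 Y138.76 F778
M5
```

<svg xmlns="http://www.w3.org/2000/svg" width="248.23mm" height="152.76mm" viewBox="0 0 248.23 152.76">
  <polyline points="139.47,16.57 232.98,23.47 21.62,117.34 166.31,39.06" fill="none" stroke="#ff8800"/>
  <polygon points="60.03,35.24 193.60,99.87 213.58,90.40 55.60,64.90 181.50,44.33 150.49,10.76" fill="none" stroke="#ff8800"/>
  <polygon points="15.07,52.76 21.12,52.76 21.12,66.39 15.07,66.39" fill="none" stroke="#ff8800"/>
  <polyline points="192.76,96.46 112.67,137.77 16.67,110.22 157.47,45.33" fill="none" stroke="#ff8800"/>
  <polygon points="145.30,14.00 158.24,24.77 142.44,30.59" fill="none" stroke="#ff8800"/>
</svg>

y_svg = 152.76 − y_m. Every run uses S804, so all elements get stroke `#ff8800` (cut).

[1] open run; points: 139.47,16.57 232.98,23.47 21.62,117.34 166.31,39.06

[2] closed run; points: 60.03,35.24 193.60,99.87 213.58,90.40 55.60,64.90 181.50,44.33 150.49,10.76

[3] closed run; points: 15.07,52.76 21.12,52.76 21.12,66.39 15.07,66.39

[4] open run; points: 192.76,96.46 112.67,137.77 16.67,110.22 157.47,45.33

[5] closed run; points: 145.30,14.00 158.24,24.77 142.44,30.59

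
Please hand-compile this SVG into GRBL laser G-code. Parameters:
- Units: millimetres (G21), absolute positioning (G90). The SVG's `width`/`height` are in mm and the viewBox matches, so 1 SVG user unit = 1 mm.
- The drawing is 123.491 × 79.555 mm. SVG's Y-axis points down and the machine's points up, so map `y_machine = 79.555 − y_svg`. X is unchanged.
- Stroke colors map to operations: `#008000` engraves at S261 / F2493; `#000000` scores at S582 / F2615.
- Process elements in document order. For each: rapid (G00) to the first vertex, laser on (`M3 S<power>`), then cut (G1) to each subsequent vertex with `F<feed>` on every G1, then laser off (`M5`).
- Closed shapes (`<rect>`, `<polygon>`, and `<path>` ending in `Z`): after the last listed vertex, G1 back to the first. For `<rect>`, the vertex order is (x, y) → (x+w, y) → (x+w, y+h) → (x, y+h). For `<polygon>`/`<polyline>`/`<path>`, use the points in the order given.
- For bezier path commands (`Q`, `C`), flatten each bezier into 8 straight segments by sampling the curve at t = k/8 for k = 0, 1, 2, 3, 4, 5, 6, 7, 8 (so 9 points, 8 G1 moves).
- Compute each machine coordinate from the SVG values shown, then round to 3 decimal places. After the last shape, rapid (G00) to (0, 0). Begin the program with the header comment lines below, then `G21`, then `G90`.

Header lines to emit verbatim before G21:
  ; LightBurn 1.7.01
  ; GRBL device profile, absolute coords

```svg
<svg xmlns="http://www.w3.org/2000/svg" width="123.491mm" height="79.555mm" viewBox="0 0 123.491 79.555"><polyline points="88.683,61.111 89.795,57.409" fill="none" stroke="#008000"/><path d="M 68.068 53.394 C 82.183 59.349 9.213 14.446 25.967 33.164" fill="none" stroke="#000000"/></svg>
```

; LightBurn 1.7.01
; GRBL device profile, absolute coords
G21
G90
G00 X88.683 Y18.444
M3 S261
G1 X89.795 Y22.146 F2493
M5
G00 X68.068 Y26.161
M3 S582
G1 X69.624 Y26.088 F2615
G1 X65.088 Y29.442 F2615
G1 X56.532 Y34.880 F2615
G1 X46.028 Y41.062 F2615
G1 X35.647 Y46.646 F2615
G1 X27.462 Y50.289 F2615
G1 X23.545 Y50.652 F2615
G1 X25.967 Y46.391 F2615
M5
G00 X0.000 Y0.000

Since the viewBox matches the mm dimensions, user units are millimetres directly. The only transform is the Y-flip y_m = 79.555 − y_svg.

Shape 1 is a line segment drawn with `<polyline>`. Its stroke #008000 means engrave at S261, F2493. After flipping Y the toolpath is (88.683,18.444) → (89.795,22.146).

Shape 2 is a cubic bezier drawn with `<path>`. Its stroke #000000 means score at S582, F2615. After flipping Y the toolpath is (68.068,26.161) → (69.624,26.088) → (65.088,29.442) → (56.532,34.880) → (46.028,41.062) → (35.647,46.646) → (27.462,50.289) → (23.545,50.652) → (25.967,46.391).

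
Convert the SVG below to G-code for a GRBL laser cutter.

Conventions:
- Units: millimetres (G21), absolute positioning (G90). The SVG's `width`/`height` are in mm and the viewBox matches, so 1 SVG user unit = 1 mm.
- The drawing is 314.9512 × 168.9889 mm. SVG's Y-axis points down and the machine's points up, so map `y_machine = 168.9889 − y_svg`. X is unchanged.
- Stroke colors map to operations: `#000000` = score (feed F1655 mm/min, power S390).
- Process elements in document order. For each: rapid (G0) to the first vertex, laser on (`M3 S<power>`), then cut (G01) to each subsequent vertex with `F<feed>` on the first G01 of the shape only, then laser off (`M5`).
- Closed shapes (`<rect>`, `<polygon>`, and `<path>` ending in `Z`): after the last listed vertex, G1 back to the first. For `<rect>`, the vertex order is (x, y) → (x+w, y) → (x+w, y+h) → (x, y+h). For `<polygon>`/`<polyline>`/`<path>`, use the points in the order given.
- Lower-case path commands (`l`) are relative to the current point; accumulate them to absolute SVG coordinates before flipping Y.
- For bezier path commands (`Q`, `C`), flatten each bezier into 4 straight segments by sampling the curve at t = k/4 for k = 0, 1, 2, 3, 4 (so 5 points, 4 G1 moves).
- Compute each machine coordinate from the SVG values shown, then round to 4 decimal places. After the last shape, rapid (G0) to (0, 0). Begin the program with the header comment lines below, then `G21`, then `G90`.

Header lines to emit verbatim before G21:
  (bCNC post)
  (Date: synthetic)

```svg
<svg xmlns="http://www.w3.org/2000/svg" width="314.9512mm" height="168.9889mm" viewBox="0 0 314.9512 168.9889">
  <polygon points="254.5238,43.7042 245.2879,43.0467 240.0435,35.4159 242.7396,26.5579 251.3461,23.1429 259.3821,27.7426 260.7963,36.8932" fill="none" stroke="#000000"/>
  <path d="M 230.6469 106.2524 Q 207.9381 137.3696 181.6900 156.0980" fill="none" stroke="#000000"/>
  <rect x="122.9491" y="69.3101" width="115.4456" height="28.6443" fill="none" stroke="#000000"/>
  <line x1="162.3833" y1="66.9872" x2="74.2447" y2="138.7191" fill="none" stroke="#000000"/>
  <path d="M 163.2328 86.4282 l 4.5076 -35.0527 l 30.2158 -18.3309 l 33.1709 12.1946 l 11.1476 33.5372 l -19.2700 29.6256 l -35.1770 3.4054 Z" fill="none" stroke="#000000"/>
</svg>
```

(bCNC post)
(Date: synthetic)
G21
G90
G0 X254.5238 Y125.2847
M3 S390
G01 X245.2879 Y125.9422 F1655
G01 X240.0435 Y133.5730
G01 X242.7396 Y142.4310
G01 X251.3461 Y145.8460
G01 X259.3821 Y141.2463
G01 X260.7963 Y132.0957
G01 X254.5238 Y125.2847
M5
G0 X230.6469 Y62.7365
M3 S390
G01 X219.0713 Y47.9522 F1655
G01 X207.0533 Y34.7165
G01 X194.5928 Y23.0294
G01 X181.6900 Y12.8909
M5
G0 X122.9491 Y99.6788
M3 S390
G01 X238.3947 Y99.6788 F1655
G01 X238.3947 Y71.0345
G01 X122.9491 Y71.0345
G01 X122.9491 Y99.6788
M5
G0 X162.3833 Y102.0017
M3 S390
G01 X74.2447 Y30.2698 F1655
M5
G0 X163.2328 Y82.5607
M3 S390
G01 X167.7404 Y117.6134 F1655
G01 X197.9562 Y135.9443
G01 X231.1271 Y123.7497
G01 X242.2747 Y90.2125
G01 X223.0047 Y60.5869
G01 X187.8277 Y57.1815
G01 X163.2328 Y82.5607
M5
G0 X0.0000 Y0.0000

1 u = 1 mm; y_m = 168.9889 − y.

[1] `<polygon>` regular polygon, #000000→score S390 F1655: (254.5238,125.2847) → (245.2879,125.9422) → (240.0435,133.5730) → (242.7396,142.4310) → (251.3461,145.8460) → (259.3821,141.2463) → (260.7963,132.0957) → (254.5238,125.2847) (closed)

[2] `<path>` quadratic bezier, #000000→score S390 F1655: (230.6469,62.7365) → (219.0713,47.9522) → (207.0533,34.7165) → (194.5928,23.0294) → (181.6900,12.8909)

[3] `<rect>` rectangle, #000000→score S390 F1655: (122.9491,99.6788) → (238.3947,99.6788) → (238.3947,71.0345) → (122.9491,71.0345) → (122.9491,99.6788) (closed)

[4] `<line>` line segment, #000000→score S390 F1655: (162.3833,102.0017) → (74.2447,30.2698)

[5] `<path>` regular polygon, #000000→score S390 F1655: (163.2328,82.5607) → (167.7404,117.6134) → (197.9562,135.9443) → (231.1271,123.7497) → (242.2747,90.2125) → (223.0047,60.5869) → (187.8277,57.1815) → (163.2328,82.5607) (closed)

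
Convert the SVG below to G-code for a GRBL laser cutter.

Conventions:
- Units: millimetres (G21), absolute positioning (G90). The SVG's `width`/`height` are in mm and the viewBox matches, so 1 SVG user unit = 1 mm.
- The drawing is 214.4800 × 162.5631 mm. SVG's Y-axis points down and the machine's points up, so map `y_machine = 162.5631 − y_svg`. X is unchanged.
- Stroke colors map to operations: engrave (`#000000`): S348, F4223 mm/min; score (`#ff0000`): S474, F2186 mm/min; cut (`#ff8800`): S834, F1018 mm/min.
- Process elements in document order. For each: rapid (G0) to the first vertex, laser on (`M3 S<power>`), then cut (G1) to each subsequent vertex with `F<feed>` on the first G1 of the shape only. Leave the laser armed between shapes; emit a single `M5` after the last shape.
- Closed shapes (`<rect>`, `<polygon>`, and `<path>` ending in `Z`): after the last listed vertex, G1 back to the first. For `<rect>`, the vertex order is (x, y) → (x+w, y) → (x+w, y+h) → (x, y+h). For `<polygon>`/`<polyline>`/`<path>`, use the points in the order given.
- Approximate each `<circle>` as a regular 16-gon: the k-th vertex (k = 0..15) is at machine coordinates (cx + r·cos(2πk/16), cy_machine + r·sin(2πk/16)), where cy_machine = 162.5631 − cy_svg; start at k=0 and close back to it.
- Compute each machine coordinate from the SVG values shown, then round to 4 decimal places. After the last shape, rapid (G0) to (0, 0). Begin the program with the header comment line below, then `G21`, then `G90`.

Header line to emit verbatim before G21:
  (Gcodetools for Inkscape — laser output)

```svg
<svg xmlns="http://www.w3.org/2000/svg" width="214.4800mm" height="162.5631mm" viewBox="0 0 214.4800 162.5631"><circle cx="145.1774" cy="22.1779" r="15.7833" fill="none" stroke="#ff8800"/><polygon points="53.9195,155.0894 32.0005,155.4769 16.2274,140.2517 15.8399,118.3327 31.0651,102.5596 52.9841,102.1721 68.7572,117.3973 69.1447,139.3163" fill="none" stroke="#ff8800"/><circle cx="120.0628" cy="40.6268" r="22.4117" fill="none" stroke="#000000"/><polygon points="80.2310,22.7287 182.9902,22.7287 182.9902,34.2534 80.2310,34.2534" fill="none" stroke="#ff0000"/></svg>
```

(Gcodetools for Inkscape — laser output)
G21
G90
G0 X160.9607 Y140.3852
M3 S834
G1 X159.7593 Y146.4252 F1018
G1 X156.3379 Y151.5457
G1 X151.2174 Y154.9671
G1 X145.1774 Y156.1685
G1 X139.1374 Y154.9671
G1 X134.0169 Y151.5457
G1 X130.5955 Y146.4252
G1 X129.3941 Y140.3852
G1 X130.5955 Y134.3452
G1 X134.0169 Y129.2247
G1 X139.1374 Y125.8033
G1 X145.1774 Y124.6019
G1 X151.2174 Y125.8033
G1 X156.3379 Y129.2247
G1 X159.7593 Y134.3452
G1 X160.9607 Y140.3852
G0 X53.9195 Y7.4737
M3 S834
G1 X32.0005 Y7.0862 F1018
G1 X16.2274 Y22.3114
G1 X15.8399 Y44.2304
G1 X31.0651 Y60.0035
G1 X52.9841 Y60.3910
G1 X68.7572 Y45.1658
G1 X69.1447 Y23.2468
G1 X53.9195 Y7.4737
G0 X142.4745 Y121.9363
M3 S348
G1 X140.7685 Y130.5129 F4223
G1 X135.9103 Y137.7838
G1 X128.6394 Y142.6420
G1 X120.0628 Y144.3480
G1 X111.4862 Y142.6420
G1 X104.2153 Y137.7838
G1 X99.3571 Y130.5129
G1 X97.6511 Y121.9363
G1 X99.3571 Y113.3597
G1 X104.2153 Y106.0888
G1 X111.4862 Y101.2306
G1 X120.0628 Y99.5246
G1 X128.6394 Y101.2306
G1 X135.9103 Y106.0888
G1 X140.7685 Y113.3597
G1 X142.4745 Y121.9363
G0 X80.2310 Y139.8344
M3 S474
G1 X182.9902 Y139.8344 F2186
G1 X182.9902 Y128.3097
G1 X80.2310 Y128.3097
G1 X80.2310 Y139.8344
M5
G0 X0.0000 Y0.0000

1 u = 1 mm; y_m = 162.5631 − y.

[1] `<circle>` circle, #ff8800→cut S834 F1018: (160.9607,140.3852) → (159.7593,146.4252) → (156.3379,151.5457) → (151.2174,154.9671) → (145.1774,156.1685) → (139.1374,154.9671) → (134.0169,151.5457) → (130.5955,146.4252) → (129.3941,140.3852) → (130.5955,134.3452) → (134.0169,129.2247) → (139.1374,125.8033) → (145.1774,124.6019) → (151.2174,125.8033) → (156.3379,129.2247) → (159.7593,134.3452) → (160.9607,140.3852) (closed)

[2] `<polygon>` regular polygon, #ff8800→cut S834 F1018: (53.9195,7.4737) → (32.0005,7.0862) → (16.2274,22.3114) → (15.8399,44.2304) → (31.0651,60.0035) → (52.9841,60.3910) → (68.7572,45.1658) → (69.1447,23.2468) → (53.9195,7.4737) (closed)

[3] `<circle>` circle, #000000→engrave S348 F4223: (142.4745,121.9363) → (140.7685,130.5129) → (135.9103,137.7838) → (128.6394,142.6420) → (120.0628,144.3480) → (111.4862,142.6420) → (104.2153,137.7838) → (99.3571,130.5129) → (97.6511,121.9363) → (99.3571,113.3597) → (104.2153,106.0888) → (111.4862,101.2306) → (120.0628,99.5246) → (128.6394,101.2306) → (135.9103,106.0888) → (140.7685,113.3597) → (142.4745,121.9363) (closed)

[4] `<polygon>` rectangle, #ff0000→score S474 F2186: (80.2310,139.8344) → (182.9902,139.8344) → (182.9902,128.3097) → (80.2310,128.3097) → (80.2310,139.8344) (closed)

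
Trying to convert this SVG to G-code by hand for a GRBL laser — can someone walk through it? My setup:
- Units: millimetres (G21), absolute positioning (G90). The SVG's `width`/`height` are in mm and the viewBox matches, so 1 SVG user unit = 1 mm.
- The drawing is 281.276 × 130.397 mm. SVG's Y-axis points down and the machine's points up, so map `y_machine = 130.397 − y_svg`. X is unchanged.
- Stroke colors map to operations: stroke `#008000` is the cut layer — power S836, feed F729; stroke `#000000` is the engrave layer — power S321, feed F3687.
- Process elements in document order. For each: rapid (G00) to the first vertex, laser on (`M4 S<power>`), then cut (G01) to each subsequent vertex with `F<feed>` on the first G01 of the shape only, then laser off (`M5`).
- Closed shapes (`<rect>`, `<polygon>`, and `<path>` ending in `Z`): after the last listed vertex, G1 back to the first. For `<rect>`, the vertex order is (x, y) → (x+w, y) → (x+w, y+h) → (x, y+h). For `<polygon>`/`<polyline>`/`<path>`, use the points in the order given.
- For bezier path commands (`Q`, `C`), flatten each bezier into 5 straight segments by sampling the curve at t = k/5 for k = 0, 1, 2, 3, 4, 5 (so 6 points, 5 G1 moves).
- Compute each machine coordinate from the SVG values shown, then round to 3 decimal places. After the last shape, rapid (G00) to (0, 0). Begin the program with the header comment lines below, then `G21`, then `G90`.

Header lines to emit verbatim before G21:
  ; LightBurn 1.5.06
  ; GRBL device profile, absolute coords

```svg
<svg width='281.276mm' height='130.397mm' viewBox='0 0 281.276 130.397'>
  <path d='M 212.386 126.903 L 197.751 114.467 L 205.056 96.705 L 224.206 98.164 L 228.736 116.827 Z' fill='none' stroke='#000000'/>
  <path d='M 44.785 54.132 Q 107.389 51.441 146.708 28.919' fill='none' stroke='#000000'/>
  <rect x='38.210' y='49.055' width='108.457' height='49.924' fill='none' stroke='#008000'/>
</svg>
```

viewBox `0 0 281.276 130.397` with mm width/height → 1 unit = 1 mm. Flip: y_m = 130.397 − y_svg.

**Shape 1** — `<path>` regular polygon, stroke `#000000` → engrave (S321, F3687). Machine vertices: (212.386,3.494) → (197.751,15.930) → (205.056,33.692) → (224.206,32.233) → (228.736,13.570) → (212.386,3.494). Closed: final G1 returns to the first vertex.

**Shape 2** — `<path>` quadratic bezier, stroke `#000000` → engrave (S321, F3687). Control points (SVG): P0=(44.785,54.132), P1=(107.389,51.441), P2=(146.708,28.919); sampled at t=k/5. Machine vertices: (44.785,76.265) → (68.895,78.135) → (91.143,81.591) → (111.527,86.633) → (130.049,93.262) → (146.708,101.478). Open path.

**Shape 3** — `<rect>` rectangle, stroke `#008000` → cut (S836, F729). Machine vertices: (38.210,81.342) → (146.667,81.342) → (146.667,31.418) → (38.210,31.418) → (38.210,81.342). Closed: final G1 returns to the first vertex.

; LightBurn 1.5.06
; GRBL device profile, absolute coords
G21
G90
G00 X212.386 Y3.494
M4 S321
G01 X197.751 Y15.930 F3687
G01 X205.056 Y33.692
G01 X224.206 Y32.233
G01 X228.736 Y13.570
G01 X212.386 Y3.494
M5
G00 X44.785 Y76.265
M4 S321
G01 X68.895 Y78.135 F3687
G01 X91.143 Y81.591
G01 X111.527 Y86.633
G01 X130.049 Y93.262
G01 X146.708 Y101.478
M5
G00 X38.210 Y81.342
M4 S836
G01 X146.667 Y81.342 F729
G01 X146.667 Y31.418
G01 X38.210 Y31.418
G01 X38.210 Y81.342
M5
G00 X0.000 Y0.000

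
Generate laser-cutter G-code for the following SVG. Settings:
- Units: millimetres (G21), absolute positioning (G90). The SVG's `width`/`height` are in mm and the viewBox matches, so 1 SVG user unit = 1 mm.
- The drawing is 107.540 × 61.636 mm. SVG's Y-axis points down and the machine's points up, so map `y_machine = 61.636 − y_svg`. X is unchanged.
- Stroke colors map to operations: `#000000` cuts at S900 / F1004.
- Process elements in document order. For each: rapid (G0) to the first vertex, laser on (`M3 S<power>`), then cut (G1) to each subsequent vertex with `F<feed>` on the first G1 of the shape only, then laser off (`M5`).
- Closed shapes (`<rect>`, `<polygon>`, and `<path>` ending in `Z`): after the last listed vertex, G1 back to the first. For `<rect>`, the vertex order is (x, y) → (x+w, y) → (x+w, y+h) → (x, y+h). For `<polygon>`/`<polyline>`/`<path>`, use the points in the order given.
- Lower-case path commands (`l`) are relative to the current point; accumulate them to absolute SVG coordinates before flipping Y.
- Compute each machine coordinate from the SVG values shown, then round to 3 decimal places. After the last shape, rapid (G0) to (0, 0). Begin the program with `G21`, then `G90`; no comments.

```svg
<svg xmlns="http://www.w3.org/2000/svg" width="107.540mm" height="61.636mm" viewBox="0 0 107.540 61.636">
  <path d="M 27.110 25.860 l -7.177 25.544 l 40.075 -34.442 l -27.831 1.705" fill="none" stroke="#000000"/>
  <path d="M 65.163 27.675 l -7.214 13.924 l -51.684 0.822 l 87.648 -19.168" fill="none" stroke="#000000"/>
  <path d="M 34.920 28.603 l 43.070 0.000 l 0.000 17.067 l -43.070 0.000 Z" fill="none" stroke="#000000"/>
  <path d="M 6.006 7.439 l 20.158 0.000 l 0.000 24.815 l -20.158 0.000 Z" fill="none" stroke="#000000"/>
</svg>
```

Since the viewBox matches the mm dimensions, user units are millimetres directly. The only transform is the Y-flip y_m = 61.636 − y_svg.

Shape 1 is a open polyline drawn with `<path>`. Its stroke #000000 means cut at S900, F1004. After flipping Y the toolpath is (27.110,35.776) → (19.933,10.232) → (60.008,44.674) → (32.177,42.969).

Shape 2 is a open polyline drawn with `<path>`. Its stroke #000000 means cut at S900, F1004. After flipping Y the toolpath is (65.163,33.961) → (57.949,20.037) → (6.265,19.215) → (93.913,38.383).

Shape 3 is a rectangle drawn with `<path>`. Its stroke #000000 means cut at S900, F1004. After flipping Y the toolpath is (34.920,33.033) → (77.990,33.033) → (77.990,15.966) → (34.920,15.966) → (34.920,33.033), returning to the start.

Shape 4 is a rectangle drawn with `<path>`. Its stroke #000000 means cut at S900, F1004. After flipping Y the toolpath is (6.006,54.197) → (26.164,54.197) → (26.164,29.382) → (6.006,29.382) → (6.006,54.197), returning to the start.

G21
G90
G0 X27.110 Y35.776
M3 S900
G1 X19.933 Y10.232 F1004
G1 X60.008 Y44.674
G1 X32.177 Y42.969
M5
G0 X65.163 Y33.961
M3 S900
G1 X57.949 Y20.037 F1004
G1 X6.265 Y19.215
G1 X93.913 Y38.383
M5
G0 X34.920 Y33.033
M3 S900
G1 X77.990 Y33.033 F1004
G1 X77.990 Y15.966
G1 X34.920 Y15.966
G1 X34.920 Y33.033
M5
G0 X6.006 Y54.197
M3 S900
G1 X26.164 Y54.197 F1004
G1 X26.164 Y29.382
G1 X6.006 Y29.382
G1 X6.006 Y54.197
M5
G0 X0.000 Y0.000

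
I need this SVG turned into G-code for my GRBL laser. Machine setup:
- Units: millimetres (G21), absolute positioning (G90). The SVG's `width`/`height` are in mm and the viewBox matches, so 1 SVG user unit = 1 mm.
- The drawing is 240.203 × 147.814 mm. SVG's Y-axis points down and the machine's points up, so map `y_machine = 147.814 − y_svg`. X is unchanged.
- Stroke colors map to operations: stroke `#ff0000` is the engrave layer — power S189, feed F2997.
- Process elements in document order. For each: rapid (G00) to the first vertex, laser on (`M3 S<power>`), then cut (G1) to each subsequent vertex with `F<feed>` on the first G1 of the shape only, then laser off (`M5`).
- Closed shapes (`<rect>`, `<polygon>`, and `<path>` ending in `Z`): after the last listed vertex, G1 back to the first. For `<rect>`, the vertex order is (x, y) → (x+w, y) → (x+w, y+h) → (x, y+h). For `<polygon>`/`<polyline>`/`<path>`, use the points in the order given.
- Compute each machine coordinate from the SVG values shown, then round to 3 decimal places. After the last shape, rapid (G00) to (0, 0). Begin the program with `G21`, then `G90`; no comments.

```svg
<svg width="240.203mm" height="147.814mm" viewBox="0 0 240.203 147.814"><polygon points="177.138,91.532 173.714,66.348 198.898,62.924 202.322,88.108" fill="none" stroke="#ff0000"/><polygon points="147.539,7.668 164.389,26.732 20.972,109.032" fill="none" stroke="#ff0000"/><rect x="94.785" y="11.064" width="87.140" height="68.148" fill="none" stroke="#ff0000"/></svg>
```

G21
G90
G00 X177.138 Y56.282
M3 S189
G1 X173.714 Y81.466 F2997
G1 X198.898 Y84.890
G1 X202.322 Y59.706
G1 X177.138 Y56.282
M5
G00 X147.539 Y140.146
M3 S189
G1 X164.389 Y121.082 F2997
G1 X20.972 Y38.782
G1 X147.539 Y140.146
M5
G00 X94.785 Y136.750
M3 S189
G1 X181.925 Y136.750 F2997
G1 X181.925 Y68.602
G1 X94.785 Y68.602
G1 X94.785 Y136.750
M5
G00 X0.000 Y0.000

1 u = 1 mm; y_m = 147.814 − y.

[1] `<polygon>` regular polygon, #ff0000→engrave S189 F2997: (177.138,56.282) → (173.714,81.466) → (198.898,84.890) → (202.322,59.706) → (177.138,56.282) (closed)

[2] `<polygon>` closed polygon, #ff0000→engrave S189 F2997: (147.539,140.146) → (164.389,121.082) → (20.972,38.782) → (147.539,140.146) (closed)

[3] `<rect>` rectangle, #ff0000→engrave S189 F2997: (94.785,136.750) → (181.925,136.750) → (181.925,68.602) → (94.785,68.602) → (94.785,136.750) (closed)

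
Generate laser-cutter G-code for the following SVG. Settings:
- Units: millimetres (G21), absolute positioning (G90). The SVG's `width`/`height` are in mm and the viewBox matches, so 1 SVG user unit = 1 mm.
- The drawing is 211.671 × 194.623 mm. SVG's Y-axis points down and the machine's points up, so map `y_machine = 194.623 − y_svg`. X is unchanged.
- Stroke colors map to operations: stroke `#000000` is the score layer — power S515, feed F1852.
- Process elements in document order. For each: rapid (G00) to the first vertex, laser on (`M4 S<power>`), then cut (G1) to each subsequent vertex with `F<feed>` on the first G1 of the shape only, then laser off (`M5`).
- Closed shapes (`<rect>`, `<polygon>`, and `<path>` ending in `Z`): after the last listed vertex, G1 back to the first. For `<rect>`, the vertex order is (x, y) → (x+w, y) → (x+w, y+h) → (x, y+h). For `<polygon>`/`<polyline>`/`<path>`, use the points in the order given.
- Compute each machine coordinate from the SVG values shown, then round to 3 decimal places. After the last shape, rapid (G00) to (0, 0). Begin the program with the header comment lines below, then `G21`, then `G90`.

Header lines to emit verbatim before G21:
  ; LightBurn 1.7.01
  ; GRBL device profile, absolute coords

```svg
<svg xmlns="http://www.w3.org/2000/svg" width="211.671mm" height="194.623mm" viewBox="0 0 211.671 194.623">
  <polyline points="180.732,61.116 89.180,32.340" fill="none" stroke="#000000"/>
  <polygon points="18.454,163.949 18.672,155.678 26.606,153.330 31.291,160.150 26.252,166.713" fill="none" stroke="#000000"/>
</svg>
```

viewBox `0 0 211.671 194.623` with mm width/height → 1 unit = 1 mm. Flip: y_m = 194.623 − y_svg.

**Shape 1** — `<polyline>` line segment, stroke `#000000` → score (S515, F1852). Machine vertices: (180.732,133.507) → (89.180,162.283). Open path.

**Shape 2** — `<polygon>` regular polygon, stroke `#000000` → score (S515, F1852). Machine vertices: (18.454,30.674) → (18.672,38.945) → (26.606,41.293) → (31.291,34.473) → (26.252,27.910) → (18.454,30.674). Closed: final G1 returns to the first vertex.

; LightBurn 1.7.01
; GRBL device profile, absolute coords
G21
G90
G00 X180.732 Y133.507
M4 S515
G1 X89.180 Y162.283 F1852
M5
G00 X18.454 Y30.674
M4 S515
G1 X18.672 Y38.945 F1852
G1 X26.606 Y41.293
G1 X31.291 Y34.473
G1 X26.252 Y27.910
G1 X18.454 Y30.674
M5
G00 X0.000 Y0.000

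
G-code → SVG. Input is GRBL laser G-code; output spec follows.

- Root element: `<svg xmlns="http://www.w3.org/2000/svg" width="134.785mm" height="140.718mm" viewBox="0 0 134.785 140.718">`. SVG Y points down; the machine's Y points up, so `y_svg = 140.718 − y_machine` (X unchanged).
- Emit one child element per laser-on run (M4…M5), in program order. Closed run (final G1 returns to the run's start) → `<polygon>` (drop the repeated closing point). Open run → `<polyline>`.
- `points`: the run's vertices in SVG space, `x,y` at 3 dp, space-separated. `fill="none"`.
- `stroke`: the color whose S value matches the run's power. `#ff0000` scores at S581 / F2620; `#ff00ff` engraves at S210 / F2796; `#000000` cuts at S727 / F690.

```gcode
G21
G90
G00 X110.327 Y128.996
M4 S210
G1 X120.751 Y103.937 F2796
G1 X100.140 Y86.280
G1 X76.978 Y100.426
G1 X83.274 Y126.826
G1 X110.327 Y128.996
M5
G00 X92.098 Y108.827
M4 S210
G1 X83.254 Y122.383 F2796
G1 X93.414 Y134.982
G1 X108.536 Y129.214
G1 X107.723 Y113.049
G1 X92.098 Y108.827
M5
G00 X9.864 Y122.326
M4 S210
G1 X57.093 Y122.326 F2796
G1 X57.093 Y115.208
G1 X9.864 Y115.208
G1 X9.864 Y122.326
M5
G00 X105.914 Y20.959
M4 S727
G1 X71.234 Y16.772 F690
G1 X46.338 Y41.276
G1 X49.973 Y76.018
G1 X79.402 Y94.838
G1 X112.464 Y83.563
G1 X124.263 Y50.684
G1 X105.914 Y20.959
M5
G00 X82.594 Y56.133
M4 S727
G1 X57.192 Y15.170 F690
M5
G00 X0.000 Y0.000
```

Each laser-on run becomes one SVG element. Flip Y back into SVG space with y_svg = 140.718 − y_machine.

Run 1: power S210 maps to stroke `#ff00ff` (engrave). The run returns to its start, so emit a `<polygon>` with points (Y-flipped): 110.327,11.722 120.751,36.781 100.140,54.438 76.978,40.292 83.274,13.892.

Run 2: the run's S210 means `#ff00ff` (engrave). The run returns to its start, so emit a `<polygon>` with points (Y-flipped): 92.098,31.891 83.254,18.335 93.414,5.736 108.536,11.504 107.723,27.669.

Run 3: power S210 maps to stroke `#ff00ff` (engrave). The run returns to its start, so emit a `<polygon>` with points (Y-flipped): 9.864,18.392 57.093,18.392 57.093,25.510 9.864,25.510.

Run 4: S727 ⇒ cut layer `#000000`. The run returns to its start, so emit a `<polygon>` with points (Y-flipped): 105.914,119.759 71.234,123.946 46.338,99.442 49.973,64.700 79.402,45.880 112.464,57.155 124.263,90.034.

Run 5: the run's S727 means `#000000` (cut). The run is open, so emit a `<polyline>` with points (Y-flipped): 82.594,84.585 57.192,125.548.

<svg xmlns="http://www.w3.org/2000/svg" width="134.785mm" height="140.718mm" viewBox="0 0 134.785 140.718">
  <polygon points="110.327,11.722 120.751,36.781 100.140,54.438 76.978,40.292 83.274,13.892" fill="none" stroke="#ff00ff"/>
  <polygon points="92.098,31.891 83.254,18.335 93.414,5.736 108.536,11.504 107.723,27.669" fill="none" stroke="#ff00ff"/>
  <polygon points="9.864,18.392 57.093,18.392 57.093,25.510 9.864,25.510" fill="none" stroke="#ff00ff"/>
  <polygon points="105.914,119.759 71.234,123.946 46.338,99.442 49.973,64.700 79.402,45.880 112.464,57.155 124.263,90.034" fill="none" stroke="#000000"/>
  <polyline points="82.594,84.585 57.192,125.548" fill="none" stroke="#000000"/>
</svg>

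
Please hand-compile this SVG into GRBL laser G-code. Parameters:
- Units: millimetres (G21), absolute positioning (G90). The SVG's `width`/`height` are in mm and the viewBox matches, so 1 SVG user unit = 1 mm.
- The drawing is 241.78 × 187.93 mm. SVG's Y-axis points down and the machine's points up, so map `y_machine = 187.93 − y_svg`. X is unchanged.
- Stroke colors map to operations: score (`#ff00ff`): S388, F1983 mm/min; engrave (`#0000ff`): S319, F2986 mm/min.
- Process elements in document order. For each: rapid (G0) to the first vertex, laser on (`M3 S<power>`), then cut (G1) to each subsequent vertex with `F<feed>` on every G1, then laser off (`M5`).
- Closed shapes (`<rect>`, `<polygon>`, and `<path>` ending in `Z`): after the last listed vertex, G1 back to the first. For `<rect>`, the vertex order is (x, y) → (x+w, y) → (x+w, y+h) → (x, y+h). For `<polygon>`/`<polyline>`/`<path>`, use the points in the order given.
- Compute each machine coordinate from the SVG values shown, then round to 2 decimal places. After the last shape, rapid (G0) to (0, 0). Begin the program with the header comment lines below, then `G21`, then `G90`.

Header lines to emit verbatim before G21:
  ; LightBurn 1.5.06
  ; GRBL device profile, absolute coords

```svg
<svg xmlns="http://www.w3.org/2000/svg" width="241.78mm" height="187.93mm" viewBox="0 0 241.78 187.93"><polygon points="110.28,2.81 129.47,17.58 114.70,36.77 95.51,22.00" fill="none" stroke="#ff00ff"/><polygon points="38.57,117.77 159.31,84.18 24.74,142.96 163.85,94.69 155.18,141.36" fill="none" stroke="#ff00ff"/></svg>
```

; LightBurn 1.5.06
; GRBL device profile, absolute coords
G21
G90
G0 X110.28 Y185.12
M3 S388
G1 X129.47 Y170.35 F1983
G1 X114.70 Y151.16 F1983
G1 X95.51 Y165.93 F1983
G1 X110.28 Y185.12 F1983
M5
G0 X38.57 Y70.16
M3 S388
G1 X159.31 Y103.75 F1983
G1 X24.74 Y44.97 F1983
G1 X163.85 Y93.24 F1983
G1 X155.18 Y46.57 F1983
G1 X38.57 Y70.16 F1983
M5
G0 X0.00 Y0.00

viewBox `0 0 241.78 187.93` with mm width/height → 1 unit = 1 mm. Flip: y_m = 187.93 − y_svg.

**Shape 1** — `<polygon>` regular polygon, stroke `#ff00ff` → score (S388, F1983). Machine vertices: (110.28,185.12) → (129.47,170.35) → (114.70,151.16) → (95.51,165.93) → (110.28,185.12). Closed: final G1 returns to the first vertex.

**Shape 2** — `<polygon>` closed polygon, stroke `#ff00ff` → score (S388, F1983). Machine vertices: (38.57,70.16) → (159.31,103.75) → (24.74,44.97) → (163.85,93.24) → (155.18,46.57) → (38.57,70.16). Closed: final G1 returns to the first vertex.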